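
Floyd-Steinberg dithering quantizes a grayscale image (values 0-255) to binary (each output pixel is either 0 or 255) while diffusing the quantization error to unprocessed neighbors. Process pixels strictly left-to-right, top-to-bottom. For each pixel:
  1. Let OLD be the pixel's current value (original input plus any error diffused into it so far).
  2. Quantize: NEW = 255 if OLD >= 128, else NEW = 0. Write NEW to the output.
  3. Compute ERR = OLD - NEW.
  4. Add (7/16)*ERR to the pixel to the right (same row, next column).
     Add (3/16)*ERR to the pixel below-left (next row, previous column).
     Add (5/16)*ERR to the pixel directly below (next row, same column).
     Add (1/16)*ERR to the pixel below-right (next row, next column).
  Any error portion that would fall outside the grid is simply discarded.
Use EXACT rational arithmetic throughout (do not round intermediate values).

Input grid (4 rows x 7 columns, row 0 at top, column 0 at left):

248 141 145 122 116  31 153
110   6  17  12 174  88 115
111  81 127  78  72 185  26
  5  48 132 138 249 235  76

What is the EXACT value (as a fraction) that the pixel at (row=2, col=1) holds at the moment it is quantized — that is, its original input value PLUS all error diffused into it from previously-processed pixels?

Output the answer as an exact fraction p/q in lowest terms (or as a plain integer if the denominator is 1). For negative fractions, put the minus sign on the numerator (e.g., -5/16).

(0,0): OLD=248 → NEW=255, ERR=-7
(0,1): OLD=2207/16 → NEW=255, ERR=-1873/16
(0,2): OLD=24009/256 → NEW=0, ERR=24009/256
(0,3): OLD=667775/4096 → NEW=255, ERR=-376705/4096
(0,4): OLD=4965241/65536 → NEW=0, ERR=4965241/65536
(0,5): OLD=67262543/1048576 → NEW=0, ERR=67262543/1048576
(0,6): OLD=3037751849/16777216 → NEW=255, ERR=-1240438231/16777216
(1,0): OLD=21981/256 → NEW=0, ERR=21981/256
(1,1): OLD=49419/2048 → NEW=0, ERR=49419/2048
(1,2): OLD=2117095/65536 → NEW=0, ERR=2117095/65536
(1,3): OLD=4577051/262144 → NEW=0, ERR=4577051/262144
(1,4): OLD=3549963441/16777216 → NEW=255, ERR=-728226639/16777216
(1,5): OLD=10727762049/134217728 → NEW=0, ERR=10727762049/134217728
(1,6): OLD=281047030127/2147483648 → NEW=255, ERR=-266561300113/2147483648
(2,0): OLD=4664745/32768 → NEW=255, ERR=-3691095/32768
(2,1): OLD=53144787/1048576 → NEW=0, ERR=53144787/1048576
Target (2,1): original=81, with diffused error = 53144787/1048576

Answer: 53144787/1048576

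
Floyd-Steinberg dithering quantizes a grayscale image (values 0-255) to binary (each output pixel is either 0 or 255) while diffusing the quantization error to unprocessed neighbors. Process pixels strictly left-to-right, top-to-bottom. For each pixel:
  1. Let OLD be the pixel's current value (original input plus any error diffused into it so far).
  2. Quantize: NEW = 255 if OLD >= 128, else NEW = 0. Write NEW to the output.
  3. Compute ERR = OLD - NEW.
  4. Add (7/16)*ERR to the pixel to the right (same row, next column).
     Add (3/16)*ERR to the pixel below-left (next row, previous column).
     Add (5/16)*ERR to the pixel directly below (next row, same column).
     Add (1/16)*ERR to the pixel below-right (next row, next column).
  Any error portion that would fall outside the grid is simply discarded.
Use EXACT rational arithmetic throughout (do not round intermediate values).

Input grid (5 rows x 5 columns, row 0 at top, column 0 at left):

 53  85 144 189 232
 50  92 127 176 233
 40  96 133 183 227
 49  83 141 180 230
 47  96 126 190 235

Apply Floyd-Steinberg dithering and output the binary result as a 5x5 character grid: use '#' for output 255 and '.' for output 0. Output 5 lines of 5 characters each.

(0,0): OLD=53 → NEW=0, ERR=53
(0,1): OLD=1731/16 → NEW=0, ERR=1731/16
(0,2): OLD=48981/256 → NEW=255, ERR=-16299/256
(0,3): OLD=660051/4096 → NEW=255, ERR=-384429/4096
(0,4): OLD=12513349/65536 → NEW=255, ERR=-4198331/65536
(1,0): OLD=22233/256 → NEW=0, ERR=22233/256
(1,1): OLD=317807/2048 → NEW=255, ERR=-204433/2048
(1,2): OLD=3446939/65536 → NEW=0, ERR=3446939/65536
(1,3): OLD=40289023/262144 → NEW=255, ERR=-26557697/262144
(1,4): OLD=682798877/4194304 → NEW=255, ERR=-386748643/4194304
(2,0): OLD=1586741/32768 → NEW=0, ERR=1586741/32768
(2,1): OLD=106200855/1048576 → NEW=0, ERR=106200855/1048576
(2,2): OLD=2827168773/16777216 → NEW=255, ERR=-1451021307/16777216
(2,3): OLD=26709508927/268435456 → NEW=0, ERR=26709508927/268435456
(2,4): OLD=1010969491193/4294967296 → NEW=255, ERR=-84247169287/4294967296
(3,0): OLD=1394564709/16777216 → NEW=0, ERR=1394564709/16777216
(3,1): OLD=18498755841/134217728 → NEW=255, ERR=-15726764799/134217728
(3,2): OLD=376649922651/4294967296 → NEW=0, ERR=376649922651/4294967296
(3,3): OLD=2064826627843/8589934592 → NEW=255, ERR=-125606693117/8589934592
(3,4): OLD=30743945039535/137438953472 → NEW=255, ERR=-4302988095825/137438953472
(4,0): OLD=109534025419/2147483648 → NEW=0, ERR=109534025419/2147483648
(4,1): OLD=7101222088139/68719476736 → NEW=0, ERR=7101222088139/68719476736
(4,2): OLD=207312349316933/1099511627776 → NEW=255, ERR=-73063115765947/1099511627776
(4,3): OLD=2743835920381387/17592186044416 → NEW=255, ERR=-1742171520944693/17592186044416
(4,4): OLD=50940263991559693/281474976710656 → NEW=255, ERR=-20835855069657587/281474976710656
Row 0: ..###
Row 1: .#.##
Row 2: ..#.#
Row 3: .#.##
Row 4: ..###

Answer: ..###
.#.##
..#.#
.#.##
..###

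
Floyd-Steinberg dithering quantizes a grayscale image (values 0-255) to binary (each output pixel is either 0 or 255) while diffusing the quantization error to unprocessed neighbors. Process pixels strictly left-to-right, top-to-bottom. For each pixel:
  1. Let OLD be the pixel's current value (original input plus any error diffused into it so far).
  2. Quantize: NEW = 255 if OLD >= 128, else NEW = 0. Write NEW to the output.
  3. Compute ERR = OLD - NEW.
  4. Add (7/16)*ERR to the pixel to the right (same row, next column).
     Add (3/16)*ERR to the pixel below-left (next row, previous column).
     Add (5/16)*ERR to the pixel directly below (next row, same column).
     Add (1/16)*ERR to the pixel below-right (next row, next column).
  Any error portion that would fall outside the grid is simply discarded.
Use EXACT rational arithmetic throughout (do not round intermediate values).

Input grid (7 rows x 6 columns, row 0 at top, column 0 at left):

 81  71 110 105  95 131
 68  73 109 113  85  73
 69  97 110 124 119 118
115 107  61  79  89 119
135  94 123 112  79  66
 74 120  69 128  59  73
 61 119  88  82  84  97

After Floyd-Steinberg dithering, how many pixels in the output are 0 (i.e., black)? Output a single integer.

Answer: 28

Derivation:
(0,0): OLD=81 → NEW=0, ERR=81
(0,1): OLD=1703/16 → NEW=0, ERR=1703/16
(0,2): OLD=40081/256 → NEW=255, ERR=-25199/256
(0,3): OLD=253687/4096 → NEW=0, ERR=253687/4096
(0,4): OLD=8001729/65536 → NEW=0, ERR=8001729/65536
(0,5): OLD=193375559/1048576 → NEW=255, ERR=-74011321/1048576
(1,0): OLD=28997/256 → NEW=0, ERR=28997/256
(1,1): OLD=291683/2048 → NEW=255, ERR=-230557/2048
(1,2): OLD=3096735/65536 → NEW=0, ERR=3096735/65536
(1,3): OLD=44503859/262144 → NEW=255, ERR=-22342861/262144
(1,4): OLD=1283511481/16777216 → NEW=0, ERR=1283511481/16777216
(1,5): OLD=24707905599/268435456 → NEW=0, ERR=24707905599/268435456
(2,0): OLD=2729201/32768 → NEW=0, ERR=2729201/32768
(2,1): OLD=119745003/1048576 → NEW=0, ERR=119745003/1048576
(2,2): OLD=2545288065/16777216 → NEW=255, ERR=-1732902015/16777216
(2,3): OLD=9324632761/134217728 → NEW=0, ERR=9324632761/134217728
(2,4): OLD=795571512491/4294967296 → NEW=255, ERR=-299645147989/4294967296
(2,5): OLD=8316593605981/68719476736 → NEW=0, ERR=8316593605981/68719476736
(3,0): OLD=2725287009/16777216 → NEW=255, ERR=-1552903071/16777216
(3,1): OLD=11815258701/134217728 → NEW=0, ERR=11815258701/134217728
(3,2): OLD=93844245751/1073741824 → NEW=0, ERR=93844245751/1073741824
(3,3): OLD=8205860425125/68719476736 → NEW=0, ERR=8205860425125/68719476736
(3,4): OLD=80524969400197/549755813888 → NEW=255, ERR=-59662763141243/549755813888
(3,5): OLD=923404892950699/8796093022208 → NEW=0, ERR=923404892950699/8796093022208
(4,0): OLD=263239945743/2147483648 → NEW=0, ERR=263239945743/2147483648
(4,1): OLD=6382009604291/34359738368 → NEW=255, ERR=-2379723679549/34359738368
(4,2): OLD=162620951073369/1099511627776 → NEW=255, ERR=-117754514009511/1099511627776
(4,3): OLD=1540632001719581/17592186044416 → NEW=0, ERR=1540632001719581/17592186044416
(4,4): OLD=31116034696116205/281474976710656 → NEW=0, ERR=31116034696116205/281474976710656
(4,5): OLD=632247266423061595/4503599627370496 → NEW=255, ERR=-516170638556414885/4503599627370496
(5,0): OLD=54601954848505/549755813888 → NEW=0, ERR=54601954848505/549755813888
(5,1): OLD=2276249214673033/17592186044416 → NEW=255, ERR=-2209758226653047/17592186044416
(5,2): OLD=-1031708916533645/140737488355328 → NEW=0, ERR=-1031708916533645/140737488355328
(5,3): OLD=748470336111432737/4503599627370496 → NEW=255, ERR=-399947568868043743/4503599627370496
(5,4): OLD=348367214827713313/9007199254740992 → NEW=0, ERR=348367214827713313/9007199254740992
(5,5): OLD=8792985958043041557/144115188075855872 → NEW=0, ERR=8792985958043041557/144115188075855872
(6,0): OLD=19277011675151675/281474976710656 → NEW=0, ERR=19277011675151675/281474976710656
(6,1): OLD=515852726634139679/4503599627370496 → NEW=0, ERR=515852726634139679/4503599627370496
(6,2): OLD=2005355780625985415/18014398509481984 → NEW=0, ERR=2005355780625985415/18014398509481984
(6,3): OLD=31631574479111359371/288230376151711744 → NEW=0, ERR=31631574479111359371/288230376151711744
(6,4): OLD=691702672614817679403/4611686018427387904 → NEW=255, ERR=-484277262084166236117/4611686018427387904
(6,5): OLD=5352637633288818239565/73786976294838206464 → NEW=0, ERR=5352637633288818239565/73786976294838206464
Output grid:
  Row 0: ..#..#  (4 black, running=4)
  Row 1: .#.#..  (4 black, running=8)
  Row 2: ..#.#.  (4 black, running=12)
  Row 3: #...#.  (4 black, running=16)
  Row 4: .##..#  (3 black, running=19)
  Row 5: .#.#..  (4 black, running=23)
  Row 6: ....#.  (5 black, running=28)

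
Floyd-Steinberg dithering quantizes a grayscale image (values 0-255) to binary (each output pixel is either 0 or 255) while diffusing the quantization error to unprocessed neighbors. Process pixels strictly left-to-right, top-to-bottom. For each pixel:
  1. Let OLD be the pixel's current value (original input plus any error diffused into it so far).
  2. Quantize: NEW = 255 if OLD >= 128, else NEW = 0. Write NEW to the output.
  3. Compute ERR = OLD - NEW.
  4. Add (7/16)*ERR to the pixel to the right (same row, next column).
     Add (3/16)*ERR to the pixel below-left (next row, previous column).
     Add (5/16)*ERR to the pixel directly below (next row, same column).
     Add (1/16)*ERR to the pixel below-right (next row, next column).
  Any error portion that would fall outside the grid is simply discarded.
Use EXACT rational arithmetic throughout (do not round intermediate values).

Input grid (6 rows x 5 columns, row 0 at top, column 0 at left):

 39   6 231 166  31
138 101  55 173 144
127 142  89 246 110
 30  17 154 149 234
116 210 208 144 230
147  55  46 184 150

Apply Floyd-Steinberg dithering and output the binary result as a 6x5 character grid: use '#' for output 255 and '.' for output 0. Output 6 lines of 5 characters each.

(0,0): OLD=39 → NEW=0, ERR=39
(0,1): OLD=369/16 → NEW=0, ERR=369/16
(0,2): OLD=61719/256 → NEW=255, ERR=-3561/256
(0,3): OLD=655009/4096 → NEW=255, ERR=-389471/4096
(0,4): OLD=-694681/65536 → NEW=0, ERR=-694681/65536
(1,0): OLD=39555/256 → NEW=255, ERR=-25725/256
(1,1): OLD=131221/2048 → NEW=0, ERR=131221/2048
(1,2): OLD=4082745/65536 → NEW=0, ERR=4082745/65536
(1,3): OLD=43957381/262144 → NEW=255, ERR=-22889339/262144
(1,4): OLD=404934639/4194304 → NEW=0, ERR=404934639/4194304
(2,0): OLD=3526199/32768 → NEW=0, ERR=3526199/32768
(2,1): OLD=224922573/1048576 → NEW=255, ERR=-42464307/1048576
(2,2): OLD=1315054759/16777216 → NEW=0, ERR=1315054759/16777216
(2,3): OLD=73820315397/268435456 → NEW=255, ERR=5369274117/268435456
(2,4): OLD=616171722723/4294967296 → NEW=255, ERR=-479044937757/4294967296
(3,0): OLD=940115399/16777216 → NEW=0, ERR=940115399/16777216
(3,1): OLD=6748822075/134217728 → NEW=0, ERR=6748822075/134217728
(3,2): OLD=866349813113/4294967296 → NEW=255, ERR=-228866847367/4294967296
(3,3): OLD=995774404561/8589934592 → NEW=0, ERR=995774404561/8589934592
(3,4): OLD=34512503338549/137438953472 → NEW=255, ERR=-534429796811/137438953472
(4,0): OLD=306959185353/2147483648 → NEW=255, ERR=-240649144887/2147483648
(4,1): OLD=11695882618185/68719476736 → NEW=255, ERR=-5827583949495/68719476736
(4,2): OLD=196949965753447/1099511627776 → NEW=255, ERR=-83425499329433/1099511627776
(4,3): OLD=2515175685959497/17592186044416 → NEW=255, ERR=-1970831755366583/17592186044416
(4,4): OLD=52640733266466687/281474976710656 → NEW=255, ERR=-19135385794750593/281474976710656
(5,0): OLD=105641594252667/1099511627776 → NEW=0, ERR=105641594252667/1099511627776
(5,1): OLD=433682908040753/8796093022208 → NEW=0, ERR=433682908040753/8796093022208
(5,2): OLD=4941012937735609/281474976710656 → NEW=0, ERR=4941012937735609/281474976710656
(5,3): OLD=156704949089601815/1125899906842624 → NEW=255, ERR=-130399527155267305/1125899906842624
(5,4): OLD=1280522138096953293/18014398509481984 → NEW=0, ERR=1280522138096953293/18014398509481984
Row 0: ..##.
Row 1: #..#.
Row 2: .#.##
Row 3: ..#.#
Row 4: #####
Row 5: ...#.

Answer: ..##.
#..#.
.#.##
..#.#
#####
...#.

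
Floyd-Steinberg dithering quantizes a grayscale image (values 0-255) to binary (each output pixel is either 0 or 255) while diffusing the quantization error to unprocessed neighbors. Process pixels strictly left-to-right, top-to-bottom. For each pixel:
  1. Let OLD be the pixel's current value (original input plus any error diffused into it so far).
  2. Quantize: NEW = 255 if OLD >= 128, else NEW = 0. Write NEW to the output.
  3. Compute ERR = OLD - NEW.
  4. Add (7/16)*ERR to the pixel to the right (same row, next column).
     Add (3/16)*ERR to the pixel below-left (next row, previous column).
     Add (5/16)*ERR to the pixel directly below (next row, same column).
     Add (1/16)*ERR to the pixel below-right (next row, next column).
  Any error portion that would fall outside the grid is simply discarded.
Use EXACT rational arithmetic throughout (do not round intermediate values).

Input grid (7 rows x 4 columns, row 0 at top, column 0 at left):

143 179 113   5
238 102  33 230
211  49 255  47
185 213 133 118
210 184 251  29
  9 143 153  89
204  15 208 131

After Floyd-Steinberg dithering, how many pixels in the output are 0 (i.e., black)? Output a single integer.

Answer: 13

Derivation:
(0,0): OLD=143 → NEW=255, ERR=-112
(0,1): OLD=130 → NEW=255, ERR=-125
(0,2): OLD=933/16 → NEW=0, ERR=933/16
(0,3): OLD=7811/256 → NEW=0, ERR=7811/256
(1,0): OLD=2873/16 → NEW=255, ERR=-1207/16
(1,1): OLD=4335/128 → NEW=0, ERR=4335/128
(1,2): OLD=261931/4096 → NEW=0, ERR=261931/4096
(1,3): OLD=17770525/65536 → NEW=255, ERR=1058845/65536
(2,0): OLD=396853/2048 → NEW=255, ERR=-125387/2048
(2,1): OLD=2626247/65536 → NEW=0, ERR=2626247/65536
(2,2): OLD=39015143/131072 → NEW=255, ERR=5591783/131072
(2,3): OLD=156678867/2097152 → NEW=0, ERR=156678867/2097152
(3,0): OLD=181803381/1048576 → NEW=255, ERR=-85583499/1048576
(3,1): OLD=3254566923/16777216 → NEW=255, ERR=-1023623157/16777216
(3,2): OLD=36547906709/268435456 → NEW=255, ERR=-31903134571/268435456
(3,3): OLD=395210645395/4294967296 → NEW=0, ERR=395210645395/4294967296
(4,0): OLD=46453896369/268435456 → NEW=255, ERR=-21997144911/268435456
(4,1): OLD=218392668035/2147483648 → NEW=0, ERR=218392668035/2147483648
(4,2): OLD=18677419655539/68719476736 → NEW=255, ERR=1153953087859/68719476736
(4,3): OLD=63413158001941/1099511627776 → NEW=0, ERR=63413158001941/1099511627776
(5,0): OLD=84529852977/34359738368 → NEW=0, ERR=84529852977/34359738368
(5,1): OLD=191186997765607/1099511627776 → NEW=255, ERR=-89188467317273/1099511627776
(5,2): OLD=19231702817525/137438953472 → NEW=255, ERR=-15815230317835/137438953472
(5,3): OLD=1015580699569713/17592186044416 → NEW=0, ERR=1015580699569713/17592186044416
(6,0): OLD=3334765327585365/17592186044416 → NEW=255, ERR=-1151242113740715/17592186044416
(6,1): OLD=-17001416688231421/281474976710656 → NEW=0, ERR=-17001416688231421/281474976710656
(6,2): OLD=681706473166937157/4503599627370496 → NEW=255, ERR=-466711431812539323/4503599627370496
(6,3): OLD=6954274624675199715/72057594037927936 → NEW=0, ERR=6954274624675199715/72057594037927936
Output grid:
  Row 0: ##..  (2 black, running=2)
  Row 1: #..#  (2 black, running=4)
  Row 2: #.#.  (2 black, running=6)
  Row 3: ###.  (1 black, running=7)
  Row 4: #.#.  (2 black, running=9)
  Row 5: .##.  (2 black, running=11)
  Row 6: #.#.  (2 black, running=13)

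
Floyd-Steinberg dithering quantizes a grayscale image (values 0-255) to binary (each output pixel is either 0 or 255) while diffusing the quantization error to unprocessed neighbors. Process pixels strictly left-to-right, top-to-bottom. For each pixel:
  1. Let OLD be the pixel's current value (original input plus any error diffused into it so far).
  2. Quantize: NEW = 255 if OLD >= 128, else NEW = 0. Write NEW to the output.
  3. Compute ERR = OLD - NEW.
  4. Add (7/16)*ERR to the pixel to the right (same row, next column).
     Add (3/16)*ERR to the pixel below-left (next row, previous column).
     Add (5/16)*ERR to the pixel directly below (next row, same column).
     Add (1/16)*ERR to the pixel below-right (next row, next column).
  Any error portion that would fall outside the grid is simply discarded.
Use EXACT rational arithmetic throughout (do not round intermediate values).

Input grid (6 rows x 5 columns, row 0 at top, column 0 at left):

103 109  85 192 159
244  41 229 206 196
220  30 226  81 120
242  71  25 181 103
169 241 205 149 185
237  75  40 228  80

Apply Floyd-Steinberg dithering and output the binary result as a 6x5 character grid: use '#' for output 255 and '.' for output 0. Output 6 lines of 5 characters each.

(0,0): OLD=103 → NEW=0, ERR=103
(0,1): OLD=2465/16 → NEW=255, ERR=-1615/16
(0,2): OLD=10455/256 → NEW=0, ERR=10455/256
(0,3): OLD=859617/4096 → NEW=255, ERR=-184863/4096
(0,4): OLD=9126183/65536 → NEW=255, ERR=-7585497/65536
(1,0): OLD=65859/256 → NEW=255, ERR=579/256
(1,1): OLD=50261/2048 → NEW=0, ERR=50261/2048
(1,2): OLD=15579769/65536 → NEW=255, ERR=-1131911/65536
(1,3): OLD=43303557/262144 → NEW=255, ERR=-23543163/262144
(1,4): OLD=493740271/4194304 → NEW=0, ERR=493740271/4194304
(2,0): OLD=7382903/32768 → NEW=255, ERR=-972937/32768
(2,1): OLD=22630413/1048576 → NEW=0, ERR=22630413/1048576
(2,2): OLD=3602726503/16777216 → NEW=255, ERR=-675463577/16777216
(2,3): OLD=15116328773/268435456 → NEW=0, ERR=15116328773/268435456
(2,4): OLD=755099064739/4294967296 → NEW=255, ERR=-340117595741/4294967296
(3,0): OLD=3972307591/16777216 → NEW=255, ERR=-305882489/16777216
(3,1): OLD=8101819259/134217728 → NEW=0, ERR=8101819259/134217728
(3,2): OLD=217904937913/4294967296 → NEW=0, ERR=217904937913/4294967296
(3,3): OLD=1747449336689/8589934592 → NEW=255, ERR=-442983984271/8589934592
(3,4): OLD=8137870881045/137438953472 → NEW=0, ERR=8137870881045/137438953472
(4,0): OLD=374994894729/2147483648 → NEW=255, ERR=-172613435511/2147483648
(4,1): OLD=16016505774217/68719476736 → NEW=255, ERR=-1506960793463/68719476736
(4,2): OLD=225800069010983/1099511627776 → NEW=255, ERR=-54575396071897/1099511627776
(4,3): OLD=2206790763432073/17592186044416 → NEW=0, ERR=2206790763432073/17592186044416
(4,4): OLD=71821412199577663/281474976710656 → NEW=255, ERR=45293138360383/281474976710656
(5,0): OLD=228445223720763/1099511627776 → NEW=255, ERR=-51930241362117/1099511627776
(5,1): OLD=291620566561009/8796093022208 → NEW=0, ERR=291620566561009/8796093022208
(5,2): OLD=17210245641698297/281474976710656 → NEW=0, ERR=17210245641698297/281474976710656
(5,3): OLD=327500068406900631/1125899906842624 → NEW=255, ERR=40395592162031511/1125899906842624
(5,4): OLD=1866061497519639629/18014398509481984 → NEW=0, ERR=1866061497519639629/18014398509481984
Row 0: .#.##
Row 1: #.##.
Row 2: #.#.#
Row 3: #..#.
Row 4: ###.#
Row 5: #..#.

Answer: .#.##
#.##.
#.#.#
#..#.
###.#
#..#.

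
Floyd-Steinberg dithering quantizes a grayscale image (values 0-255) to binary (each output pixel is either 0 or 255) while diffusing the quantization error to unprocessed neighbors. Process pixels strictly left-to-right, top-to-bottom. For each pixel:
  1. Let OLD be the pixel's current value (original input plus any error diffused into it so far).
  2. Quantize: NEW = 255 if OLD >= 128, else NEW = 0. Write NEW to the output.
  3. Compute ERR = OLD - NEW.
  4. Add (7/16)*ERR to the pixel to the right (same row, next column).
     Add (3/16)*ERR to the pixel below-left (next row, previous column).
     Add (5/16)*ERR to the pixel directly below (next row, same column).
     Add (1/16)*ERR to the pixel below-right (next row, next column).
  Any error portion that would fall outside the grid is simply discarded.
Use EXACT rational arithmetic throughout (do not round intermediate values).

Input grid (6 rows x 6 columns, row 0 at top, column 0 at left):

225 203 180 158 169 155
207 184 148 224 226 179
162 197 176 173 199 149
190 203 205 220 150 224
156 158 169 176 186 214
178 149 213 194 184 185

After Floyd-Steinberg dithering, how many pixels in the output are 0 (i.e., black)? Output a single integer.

(0,0): OLD=225 → NEW=255, ERR=-30
(0,1): OLD=1519/8 → NEW=255, ERR=-521/8
(0,2): OLD=19393/128 → NEW=255, ERR=-13247/128
(0,3): OLD=230855/2048 → NEW=0, ERR=230855/2048
(0,4): OLD=7153777/32768 → NEW=255, ERR=-1202063/32768
(0,5): OLD=72850199/524288 → NEW=255, ERR=-60843241/524288
(1,0): OLD=23733/128 → NEW=255, ERR=-8907/128
(1,1): OLD=114611/1024 → NEW=0, ERR=114611/1024
(1,2): OLD=5953647/32768 → NEW=255, ERR=-2402193/32768
(1,3): OLD=28024035/131072 → NEW=255, ERR=-5399325/131072
(1,4): OLD=1525048425/8388608 → NEW=255, ERR=-614046615/8388608
(1,5): OLD=14551459599/134217728 → NEW=0, ERR=14551459599/134217728
(2,0): OLD=2641761/16384 → NEW=255, ERR=-1536159/16384
(2,1): OLD=90629499/524288 → NEW=255, ERR=-43063941/524288
(2,2): OLD=976660913/8388608 → NEW=0, ERR=976660913/8388608
(2,3): OLD=12935704041/67108864 → NEW=255, ERR=-4177056279/67108864
(2,4): OLD=357872198843/2147483648 → NEW=255, ERR=-189736131397/2147483648
(2,5): OLD=4798368931533/34359738368 → NEW=255, ERR=-3963364352307/34359738368
(3,0): OLD=1218858257/8388608 → NEW=255, ERR=-920236783/8388608
(3,1): OLD=9751447677/67108864 → NEW=255, ERR=-7361312643/67108864
(3,2): OLD=94805484327/536870912 → NEW=255, ERR=-42096598233/536870912
(3,3): OLD=5392925485333/34359738368 → NEW=255, ERR=-3368807798507/34359738368
(3,4): OLD=14837040555061/274877906944 → NEW=0, ERR=14837040555061/274877906944
(3,5): OLD=906200903461627/4398046511104 → NEW=255, ERR=-215300956869893/4398046511104
(4,0): OLD=108610315295/1073741824 → NEW=0, ERR=108610315295/1073741824
(4,1): OLD=2515416629075/17179869184 → NEW=255, ERR=-1865450012845/17179869184
(4,2): OLD=39446105463945/549755813888 → NEW=0, ERR=39446105463945/549755813888
(4,3): OLD=1600645813015437/8796093022208 → NEW=255, ERR=-642357907647603/8796093022208
(4,4): OLD=21900373431730397/140737488355328 → NEW=255, ERR=-13987686098878243/140737488355328
(4,5): OLD=357119769101503723/2251799813685248 → NEW=255, ERR=-217089183388234517/2251799813685248
(5,0): OLD=52020742621097/274877906944 → NEW=255, ERR=-18073123649623/274877906944
(5,1): OLD=933068924981945/8796093022208 → NEW=0, ERR=933068924981945/8796093022208
(5,2): OLD=18391035901077315/70368744177664 → NEW=255, ERR=447006135772995/70368744177664
(5,3): OLD=359853761846086993/2251799813685248 → NEW=255, ERR=-214355190643651247/2251799813685248
(5,4): OLD=399260781818882753/4503599627370496 → NEW=0, ERR=399260781818882753/4503599627370496
(5,5): OLD=13506982580702398485/72057594037927936 → NEW=255, ERR=-4867703898969225195/72057594037927936
Output grid:
  Row 0: ###.##  (1 black, running=1)
  Row 1: #.###.  (2 black, running=3)
  Row 2: ##.###  (1 black, running=4)
  Row 3: ####.#  (1 black, running=5)
  Row 4: .#.###  (2 black, running=7)
  Row 5: #.##.#  (2 black, running=9)

Answer: 9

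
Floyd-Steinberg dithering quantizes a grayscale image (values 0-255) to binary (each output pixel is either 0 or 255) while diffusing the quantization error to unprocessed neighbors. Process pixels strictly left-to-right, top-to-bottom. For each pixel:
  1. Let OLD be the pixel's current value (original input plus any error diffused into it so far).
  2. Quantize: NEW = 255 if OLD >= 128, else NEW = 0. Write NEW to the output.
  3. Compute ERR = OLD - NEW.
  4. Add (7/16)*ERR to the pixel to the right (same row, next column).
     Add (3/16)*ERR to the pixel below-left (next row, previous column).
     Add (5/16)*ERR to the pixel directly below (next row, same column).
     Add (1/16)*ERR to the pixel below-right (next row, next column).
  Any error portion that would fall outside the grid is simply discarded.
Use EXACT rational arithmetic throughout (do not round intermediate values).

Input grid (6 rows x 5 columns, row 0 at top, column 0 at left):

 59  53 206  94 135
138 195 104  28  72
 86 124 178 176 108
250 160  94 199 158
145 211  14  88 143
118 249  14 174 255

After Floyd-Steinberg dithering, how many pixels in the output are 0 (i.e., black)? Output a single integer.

Answer: 14

Derivation:
(0,0): OLD=59 → NEW=0, ERR=59
(0,1): OLD=1261/16 → NEW=0, ERR=1261/16
(0,2): OLD=61563/256 → NEW=255, ERR=-3717/256
(0,3): OLD=359005/4096 → NEW=0, ERR=359005/4096
(0,4): OLD=11360395/65536 → NEW=255, ERR=-5351285/65536
(1,0): OLD=43831/256 → NEW=255, ERR=-21449/256
(1,1): OLD=376705/2048 → NEW=255, ERR=-145535/2048
(1,2): OLD=5880725/65536 → NEW=0, ERR=5880725/65536
(1,3): OLD=20560049/262144 → NEW=0, ERR=20560049/262144
(1,4): OLD=361860851/4194304 → NEW=0, ERR=361860851/4194304
(2,0): OLD=1523483/32768 → NEW=0, ERR=1523483/32768
(2,1): OLD=140217817/1048576 → NEW=255, ERR=-127169063/1048576
(2,2): OLD=2738825675/16777216 → NEW=255, ERR=-1539364405/16777216
(2,3): OLD=48896100913/268435456 → NEW=255, ERR=-19554940367/268435456
(2,4): OLD=463820847895/4294967296 → NEW=0, ERR=463820847895/4294967296
(3,0): OLD=4056554091/16777216 → NEW=255, ERR=-221635989/16777216
(3,1): OLD=13693313039/134217728 → NEW=0, ERR=13693313039/134217728
(3,2): OLD=381064054741/4294967296 → NEW=0, ERR=381064054741/4294967296
(3,3): OLD=1971951785037/8589934592 → NEW=255, ERR=-218481535923/8589934592
(3,4): OLD=24198434284321/137438953472 → NEW=255, ERR=-10848498851039/137438953472
(4,0): OLD=343599628517/2147483648 → NEW=255, ERR=-204008701723/2147483648
(4,1): OLD=14921071204453/68719476736 → NEW=255, ERR=-2602395363227/68719476736
(4,2): OLD=29428939039371/1099511627776 → NEW=0, ERR=29428939039371/1099511627776
(4,3): OLD=1451475187782245/17592186044416 → NEW=0, ERR=1451475187782245/17592186044416
(4,4): OLD=43020758533864259/281474976710656 → NEW=255, ERR=-28755360527353021/281474976710656
(5,0): OLD=89293793712207/1099511627776 → NEW=0, ERR=89293793712207/1099511627776
(5,1): OLD=2390576806911405/8796093022208 → NEW=255, ERR=147573086248365/8796093022208
(5,2): OLD=12049200354936597/281474976710656 → NEW=0, ERR=12049200354936597/281474976710656
(5,3): OLD=226339119870405499/1125899906842624 → NEW=255, ERR=-60765356374463621/1125899906842624
(5,4): OLD=3686101326767663833/18014398509481984 → NEW=255, ERR=-907570293150242087/18014398509481984
Output grid:
  Row 0: ..#.#  (3 black, running=3)
  Row 1: ##...  (3 black, running=6)
  Row 2: .###.  (2 black, running=8)
  Row 3: #..##  (2 black, running=10)
  Row 4: ##..#  (2 black, running=12)
  Row 5: .#.##  (2 black, running=14)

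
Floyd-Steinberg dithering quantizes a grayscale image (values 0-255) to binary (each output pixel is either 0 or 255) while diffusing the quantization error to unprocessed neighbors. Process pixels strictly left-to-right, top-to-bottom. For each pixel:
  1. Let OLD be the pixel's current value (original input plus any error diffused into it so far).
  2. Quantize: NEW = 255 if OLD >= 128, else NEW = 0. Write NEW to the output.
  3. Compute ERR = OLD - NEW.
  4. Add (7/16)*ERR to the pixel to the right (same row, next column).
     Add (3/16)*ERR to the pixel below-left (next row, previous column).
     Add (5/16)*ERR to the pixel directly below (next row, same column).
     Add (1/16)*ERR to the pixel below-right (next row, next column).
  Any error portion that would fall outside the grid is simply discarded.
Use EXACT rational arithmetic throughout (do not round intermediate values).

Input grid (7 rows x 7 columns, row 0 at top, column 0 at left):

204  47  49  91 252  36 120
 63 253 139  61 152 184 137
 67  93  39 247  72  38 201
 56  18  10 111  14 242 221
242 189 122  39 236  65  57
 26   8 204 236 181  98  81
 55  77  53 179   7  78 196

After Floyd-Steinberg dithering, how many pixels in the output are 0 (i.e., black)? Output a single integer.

Answer: 27

Derivation:
(0,0): OLD=204 → NEW=255, ERR=-51
(0,1): OLD=395/16 → NEW=0, ERR=395/16
(0,2): OLD=15309/256 → NEW=0, ERR=15309/256
(0,3): OLD=479899/4096 → NEW=0, ERR=479899/4096
(0,4): OLD=19874365/65536 → NEW=255, ERR=3162685/65536
(0,5): OLD=59887531/1048576 → NEW=0, ERR=59887531/1048576
(0,6): OLD=2432478637/16777216 → NEW=255, ERR=-1845711443/16777216
(1,0): OLD=13233/256 → NEW=0, ERR=13233/256
(1,1): OLD=596695/2048 → NEW=255, ERR=74455/2048
(1,2): OLD=12917411/65536 → NEW=255, ERR=-3794269/65536
(1,3): OLD=22300583/262144 → NEW=0, ERR=22300583/262144
(1,4): OLD=3730084693/16777216 → NEW=255, ERR=-548105387/16777216
(1,5): OLD=22809450853/134217728 → NEW=255, ERR=-11416069787/134217728
(1,6): OLD=148129917515/2147483648 → NEW=0, ERR=148129917515/2147483648
(2,0): OLD=2948141/32768 → NEW=0, ERR=2948141/32768
(2,1): OLD=142709183/1048576 → NEW=255, ERR=-124677697/1048576
(2,2): OLD=-216246019/16777216 → NEW=0, ERR=-216246019/16777216
(2,3): OLD=34655186517/134217728 → NEW=255, ERR=429665877/134217728
(2,4): OLD=56435978725/1073741824 → NEW=0, ERR=56435978725/1073741824
(2,5): OLD=1556720440183/34359738368 → NEW=0, ERR=1556720440183/34359738368
(2,6): OLD=130325841208497/549755813888 → NEW=255, ERR=-9861891332943/549755813888
(3,0): OLD=1037193565/16777216 → NEW=0, ERR=1037193565/16777216
(3,1): OLD=1489343769/134217728 → NEW=0, ERR=1489343769/134217728
(3,2): OLD=4290327259/1073741824 → NEW=0, ERR=4290327259/1073741824
(3,3): OLD=527413149069/4294967296 → NEW=0, ERR=527413149069/4294967296
(3,4): OLD=51041630123357/549755813888 → NEW=0, ERR=51041630123357/549755813888
(3,5): OLD=1304896552280423/4398046511104 → NEW=255, ERR=183394691948903/4398046511104
(3,6): OLD=16640039869931769/70368744177664 → NEW=255, ERR=-1303989895372551/70368744177664
(4,0): OLD=565646816723/2147483648 → NEW=255, ERR=18038486483/2147483648
(4,1): OLD=6897910198327/34359738368 → NEW=255, ERR=-1863823085513/34359738368
(4,2): OLD=67749087639705/549755813888 → NEW=0, ERR=67749087639705/549755813888
(4,3): OLD=655078597337443/4398046511104 → NEW=255, ERR=-466423262994077/4398046511104
(4,4): OLD=8236990565198905/35184372088832 → NEW=255, ERR=-735024317453255/35184372088832
(4,5): OLD=80186087826009273/1125899906842624 → NEW=0, ERR=80186087826009273/1125899906842624
(4,6): OLD=1530753179331653087/18014398509481984 → NEW=0, ERR=1530753179331653087/18014398509481984
(5,0): OLD=10145260823189/549755813888 → NEW=0, ERR=10145260823189/549755813888
(5,1): OLD=100072419278855/4398046511104 → NEW=0, ERR=100072419278855/4398046511104
(5,2): OLD=8063927554427873/35184372088832 → NEW=255, ERR=-908087328224287/35184372088832
(5,3): OLD=54986757923338949/281474976710656 → NEW=255, ERR=-16789361137878331/281474976710656
(5,4): OLD=2794054035714669143/18014398509481984 → NEW=255, ERR=-1799617584203236777/18014398509481984
(5,5): OLD=13140033943492364007/144115188075855872 → NEW=0, ERR=13140033943492364007/144115188075855872
(5,6): OLD=350247467765751068585/2305843009213693952 → NEW=255, ERR=-237742499583740889175/2305843009213693952
(6,0): OLD=4576308620535645/70368744177664 → NEW=0, ERR=4576308620535645/70368744177664
(6,1): OLD=122584316128962433/1125899906842624 → NEW=0, ERR=122584316128962433/1125899906842624
(6,2): OLD=1491705567070243171/18014398509481984 → NEW=0, ERR=1491705567070243171/18014398509481984
(6,3): OLD=25399393635933246589/144115188075855872 → NEW=255, ERR=-11349979323410000771/144115188075855872
(6,4): OLD=-13058713579952529033/288230376151711744 → NEW=0, ERR=-13058713579952529033/288230376151711744
(6,5): OLD=2254028280971500571827/36893488147419103232 → NEW=0, ERR=2254028280971500571827/36893488147419103232
(6,6): OLD=115820625519941585790133/590295810358705651712 → NEW=255, ERR=-34704806121528355396427/590295810358705651712
Output grid:
  Row 0: #...#.#  (4 black, running=4)
  Row 1: .##.##.  (3 black, running=7)
  Row 2: .#.#..#  (4 black, running=11)
  Row 3: .....##  (5 black, running=16)
  Row 4: ##.##..  (3 black, running=19)
  Row 5: ..###.#  (3 black, running=22)
  Row 6: ...#..#  (5 black, running=27)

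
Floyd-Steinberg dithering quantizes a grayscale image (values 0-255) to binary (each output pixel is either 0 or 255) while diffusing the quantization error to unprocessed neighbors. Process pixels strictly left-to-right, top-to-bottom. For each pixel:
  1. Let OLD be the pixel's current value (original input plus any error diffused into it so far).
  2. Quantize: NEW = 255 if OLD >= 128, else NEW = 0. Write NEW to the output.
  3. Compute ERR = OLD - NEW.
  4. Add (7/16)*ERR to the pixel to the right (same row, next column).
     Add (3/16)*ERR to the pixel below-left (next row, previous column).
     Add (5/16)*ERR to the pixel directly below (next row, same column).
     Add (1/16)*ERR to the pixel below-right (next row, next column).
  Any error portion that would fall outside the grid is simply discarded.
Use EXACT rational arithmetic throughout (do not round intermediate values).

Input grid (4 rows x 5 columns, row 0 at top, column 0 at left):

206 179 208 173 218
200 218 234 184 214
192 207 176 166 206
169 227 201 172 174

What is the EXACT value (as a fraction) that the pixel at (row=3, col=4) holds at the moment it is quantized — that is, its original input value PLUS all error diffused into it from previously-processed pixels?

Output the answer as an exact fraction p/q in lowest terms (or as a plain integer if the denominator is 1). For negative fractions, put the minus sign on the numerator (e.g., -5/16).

(0,0): OLD=206 → NEW=255, ERR=-49
(0,1): OLD=2521/16 → NEW=255, ERR=-1559/16
(0,2): OLD=42335/256 → NEW=255, ERR=-22945/256
(0,3): OLD=547993/4096 → NEW=255, ERR=-496487/4096
(0,4): OLD=10811439/65536 → NEW=255, ERR=-5900241/65536
(1,0): OLD=42603/256 → NEW=255, ERR=-22677/256
(1,1): OLD=264045/2048 → NEW=255, ERR=-258195/2048
(1,2): OLD=7996529/65536 → NEW=0, ERR=7996529/65536
(1,3): OLD=46405021/262144 → NEW=255, ERR=-20441699/262144
(1,4): OLD=604709175/4194304 → NEW=255, ERR=-464838345/4194304
(2,0): OLD=4609791/32768 → NEW=255, ERR=-3746049/32768
(2,1): OLD=141483621/1048576 → NEW=255, ERR=-125903259/1048576
(2,2): OLD=2333693295/16777216 → NEW=255, ERR=-1944496785/16777216
(2,3): OLD=20876515805/268435456 → NEW=0, ERR=20876515805/268435456
(2,4): OLD=861218303435/4294967296 → NEW=255, ERR=-233998357045/4294967296
(3,0): OLD=1858271887/16777216 → NEW=0, ERR=1858271887/16777216
(3,1): OLD=28059511779/134217728 → NEW=255, ERR=-6166008861/134217728
(3,2): OLD=651802872753/4294967296 → NEW=255, ERR=-443413787727/4294967296
(3,3): OLD=1148273562601/8589934592 → NEW=255, ERR=-1042159758359/8589934592
(3,4): OLD=14947324530925/137438953472 → NEW=0, ERR=14947324530925/137438953472
Target (3,4): original=174, with diffused error = 14947324530925/137438953472

Answer: 14947324530925/137438953472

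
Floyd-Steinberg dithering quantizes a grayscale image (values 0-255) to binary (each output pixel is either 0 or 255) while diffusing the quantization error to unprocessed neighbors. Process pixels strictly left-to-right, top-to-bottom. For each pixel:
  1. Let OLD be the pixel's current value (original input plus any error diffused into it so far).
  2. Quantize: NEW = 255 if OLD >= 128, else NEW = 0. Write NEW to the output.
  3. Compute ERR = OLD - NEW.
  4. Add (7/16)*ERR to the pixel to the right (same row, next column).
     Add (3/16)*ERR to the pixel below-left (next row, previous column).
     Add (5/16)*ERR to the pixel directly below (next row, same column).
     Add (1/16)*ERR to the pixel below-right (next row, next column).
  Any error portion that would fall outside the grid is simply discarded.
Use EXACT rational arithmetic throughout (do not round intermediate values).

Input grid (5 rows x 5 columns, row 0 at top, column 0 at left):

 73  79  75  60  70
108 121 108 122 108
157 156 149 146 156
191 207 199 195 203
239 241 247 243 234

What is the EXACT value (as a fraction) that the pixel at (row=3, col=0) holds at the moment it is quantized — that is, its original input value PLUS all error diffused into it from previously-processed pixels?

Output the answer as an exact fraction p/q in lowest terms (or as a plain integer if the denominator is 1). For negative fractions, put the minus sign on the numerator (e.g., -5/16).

(0,0): OLD=73 → NEW=0, ERR=73
(0,1): OLD=1775/16 → NEW=0, ERR=1775/16
(0,2): OLD=31625/256 → NEW=0, ERR=31625/256
(0,3): OLD=467135/4096 → NEW=0, ERR=467135/4096
(0,4): OLD=7857465/65536 → NEW=0, ERR=7857465/65536
(1,0): OLD=38813/256 → NEW=255, ERR=-26467/256
(1,1): OLD=282955/2048 → NEW=255, ERR=-239285/2048
(1,2): OLD=8113703/65536 → NEW=0, ERR=8113703/65536
(1,3): OLD=63440347/262144 → NEW=255, ERR=-3406373/262144
(1,4): OLD=616186161/4194304 → NEW=255, ERR=-453361359/4194304
(2,0): OLD=3368041/32768 → NEW=0, ERR=3368041/32768
(2,1): OLD=190010387/1048576 → NEW=255, ERR=-77376493/1048576
(2,2): OLD=2443875577/16777216 → NEW=255, ERR=-1834314503/16777216
(2,3): OLD=21898107355/268435456 → NEW=0, ERR=21898107355/268435456
(2,4): OLD=674737888829/4294967296 → NEW=255, ERR=-420478771651/4294967296
(3,0): OLD=3511205337/16777216 → NEW=255, ERR=-766984743/16777216
Target (3,0): original=191, with diffused error = 3511205337/16777216

Answer: 3511205337/16777216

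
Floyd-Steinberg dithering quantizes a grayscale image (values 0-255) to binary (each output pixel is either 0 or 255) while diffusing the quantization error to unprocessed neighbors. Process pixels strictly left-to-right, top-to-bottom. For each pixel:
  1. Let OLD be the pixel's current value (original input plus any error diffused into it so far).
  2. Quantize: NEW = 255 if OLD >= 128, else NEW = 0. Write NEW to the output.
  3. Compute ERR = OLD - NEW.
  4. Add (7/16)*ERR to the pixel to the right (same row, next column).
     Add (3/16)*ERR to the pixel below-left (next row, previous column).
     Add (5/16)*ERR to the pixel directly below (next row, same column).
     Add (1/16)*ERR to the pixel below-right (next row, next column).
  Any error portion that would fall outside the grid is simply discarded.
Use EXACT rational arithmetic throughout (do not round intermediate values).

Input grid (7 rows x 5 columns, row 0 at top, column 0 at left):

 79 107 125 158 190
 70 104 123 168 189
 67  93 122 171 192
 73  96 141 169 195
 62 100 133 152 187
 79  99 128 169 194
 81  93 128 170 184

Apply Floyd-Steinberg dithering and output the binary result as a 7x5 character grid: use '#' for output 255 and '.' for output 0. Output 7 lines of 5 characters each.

Answer: .#.##
..#.#
.#.##
.#.##
..#.#
.#.##
.#.##

Derivation:
(0,0): OLD=79 → NEW=0, ERR=79
(0,1): OLD=2265/16 → NEW=255, ERR=-1815/16
(0,2): OLD=19295/256 → NEW=0, ERR=19295/256
(0,3): OLD=782233/4096 → NEW=255, ERR=-262247/4096
(0,4): OLD=10616111/65536 → NEW=255, ERR=-6095569/65536
(1,0): OLD=18795/256 → NEW=0, ERR=18795/256
(1,1): OLD=245229/2048 → NEW=0, ERR=245229/2048
(1,2): OLD=11786353/65536 → NEW=255, ERR=-4925327/65536
(1,3): OLD=26839133/262144 → NEW=0, ERR=26839133/262144
(1,4): OLD=841902199/4194304 → NEW=255, ERR=-227645321/4194304
(2,0): OLD=3682943/32768 → NEW=0, ERR=3682943/32768
(2,1): OLD=178350949/1048576 → NEW=255, ERR=-89035931/1048576
(2,2): OLD=1477169519/16777216 → NEW=0, ERR=1477169519/16777216
(2,3): OLD=60838544605/268435456 → NEW=255, ERR=-7612496675/268435456
(2,4): OLD=725983013579/4294967296 → NEW=255, ERR=-369233646901/4294967296
(3,0): OLD=1546899855/16777216 → NEW=0, ERR=1546899855/16777216
(3,1): OLD=17896201827/134217728 → NEW=255, ERR=-16329318813/134217728
(3,2): OLD=449522798513/4294967296 → NEW=0, ERR=449522798513/4294967296
(3,3): OLD=1677713235017/8589934592 → NEW=255, ERR=-512720085943/8589934592
(3,4): OLD=19275618962829/137438953472 → NEW=255, ERR=-15771314172531/137438953472
(4,0): OLD=146032023937/2147483648 → NEW=0, ERR=146032023937/2147483648
(4,1): OLD=8048279757057/68719476736 → NEW=0, ERR=8048279757057/68719476736
(4,2): OLD=217868935379759/1099511627776 → NEW=255, ERR=-62506529703121/1099511627776
(4,3): OLD=1644892012104449/17592186044416 → NEW=0, ERR=1644892012104449/17592186044416
(4,4): OLD=53006372923192711/281474976710656 → NEW=255, ERR=-18769746138024569/281474976710656
(5,0): OLD=134371381695395/1099511627776 → NEW=0, ERR=134371381695395/1099511627776
(5,1): OLD=1606668638987945/8796093022208 → NEW=255, ERR=-636335081675095/8796093022208
(5,2): OLD=29114619153382897/281474976710656 → NEW=0, ERR=29114619153382897/281474976710656
(5,3): OLD=256047780512394335/1125899906842624 → NEW=255, ERR=-31056695732474785/1125899906842624
(5,4): OLD=3007274606726374757/18014398509481984 → NEW=255, ERR=-1586397013191531163/18014398509481984
(6,0): OLD=14865586579572083/140737488355328 → NEW=0, ERR=14865586579572083/140737488355328
(6,1): OLD=646882295565619901/4503599627370496 → NEW=255, ERR=-501535609413856579/4503599627370496
(6,2): OLD=7343308392621065455/72057594037927936 → NEW=0, ERR=7343308392621065455/72057594037927936
(6,3): OLD=225878250242087160581/1152921504606846976 → NEW=255, ERR=-68116733432658818299/1152921504606846976
(6,4): OLD=2377934674882601617251/18446744073709551616 → NEW=255, ERR=-2325985063913334044829/18446744073709551616
Row 0: .#.##
Row 1: ..#.#
Row 2: .#.##
Row 3: .#.##
Row 4: ..#.#
Row 5: .#.##
Row 6: .#.##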